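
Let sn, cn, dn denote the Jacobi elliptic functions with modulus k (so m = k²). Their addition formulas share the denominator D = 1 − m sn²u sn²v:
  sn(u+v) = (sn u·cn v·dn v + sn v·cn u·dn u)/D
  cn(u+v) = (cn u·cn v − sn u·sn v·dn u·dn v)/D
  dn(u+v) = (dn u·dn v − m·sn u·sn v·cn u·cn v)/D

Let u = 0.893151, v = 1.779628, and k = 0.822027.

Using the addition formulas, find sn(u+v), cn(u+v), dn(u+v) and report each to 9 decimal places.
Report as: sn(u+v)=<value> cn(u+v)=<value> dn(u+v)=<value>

sn(u+v)=0.930260358 cn(u+v)=-0.366900078 dn(u+v)=0.644387491

sn u = 0.734918624884672, cn u = 0.6781553028603571, dn u = 0.7968911207394281
sn v = 0.9887685938607755, cn v = 0.1494545676604925, dn v = 0.582550540133137
m = k² = 0.675728388729
D = 1 − m·sn²u·sn²v = 0.6431875500377995
sn(u+v) = (sn u·cn v·dn v + sn v·cn u·dn u)/D = 0.598331880271955/0.6431875500377995 = 0.9302603575532388
cn(u+v) = (cn u·cn v − sn u·sn v·dn u·dn v)/D = -0.2359855622148391/0.6431875500377995 = -0.3669000779025813
dn(u+v) = (dn u·dn v − m·sn u·sn v·cn u·cn v)/D = 0.414462011903128/0.6431875500377995 = 0.64438749145373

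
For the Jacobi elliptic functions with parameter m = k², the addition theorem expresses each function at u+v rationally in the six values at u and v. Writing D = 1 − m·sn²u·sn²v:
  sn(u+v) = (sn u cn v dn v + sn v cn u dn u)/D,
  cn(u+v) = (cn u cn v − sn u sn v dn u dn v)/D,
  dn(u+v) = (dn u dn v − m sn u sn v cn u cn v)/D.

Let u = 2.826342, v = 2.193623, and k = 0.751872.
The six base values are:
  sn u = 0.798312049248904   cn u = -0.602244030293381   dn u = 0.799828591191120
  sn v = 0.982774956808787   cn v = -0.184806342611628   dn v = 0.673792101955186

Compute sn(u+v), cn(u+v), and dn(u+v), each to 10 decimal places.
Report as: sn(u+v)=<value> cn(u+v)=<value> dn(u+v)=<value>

sn(u+v)=-0.8784889822 cn(u+v)=-0.4777626065 dn(u+v)=0.7508161325

m = k² = 0.565311504384
D = 1 − m·sn²u·sn²v = 0.6520303593257937
sn(u+v) = (sn u·cn v·dn v + sn v·cn u·dn u)/D = -0.5728014867237421/0.6520303593257937 = -0.8784889821940575
cn(u+v) = (cn u·cn v − sn u·sn v·dn u·dn v)/D = -0.3115157239845114/0.6520303593257937 = -0.4777626064936946
dn(u+v) = (dn u·dn v − m·sn u·sn v·cn u·cn v)/D = 0.4895549126598739/0.6520303593257937 = 0.750816132497387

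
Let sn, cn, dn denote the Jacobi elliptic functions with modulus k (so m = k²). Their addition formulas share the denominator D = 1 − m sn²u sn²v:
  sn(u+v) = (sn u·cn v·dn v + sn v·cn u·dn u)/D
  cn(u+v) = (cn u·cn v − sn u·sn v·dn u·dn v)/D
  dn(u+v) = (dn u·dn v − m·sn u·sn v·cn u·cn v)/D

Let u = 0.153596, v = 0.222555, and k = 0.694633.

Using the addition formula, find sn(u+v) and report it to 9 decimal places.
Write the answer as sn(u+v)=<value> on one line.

sn(u+v)=0.363482154

sn u = 0.1527063126440794, cn u = 0.9882716135145483, dn u = 0.9943581484834
sn v = 0.2198671241759874, cn v = 0.9755298292243969, dn v = 0.9882684228834125
m = k² = 0.482515004689
D = 1 − m·sn²u·sn²v = 0.9994560670149832
sn(u+v) = (sn u·cn v·dn v + sn v·cn u·dn u)/D = 0.3632844436448636/0.9994560670149832 = 0.3634821535776594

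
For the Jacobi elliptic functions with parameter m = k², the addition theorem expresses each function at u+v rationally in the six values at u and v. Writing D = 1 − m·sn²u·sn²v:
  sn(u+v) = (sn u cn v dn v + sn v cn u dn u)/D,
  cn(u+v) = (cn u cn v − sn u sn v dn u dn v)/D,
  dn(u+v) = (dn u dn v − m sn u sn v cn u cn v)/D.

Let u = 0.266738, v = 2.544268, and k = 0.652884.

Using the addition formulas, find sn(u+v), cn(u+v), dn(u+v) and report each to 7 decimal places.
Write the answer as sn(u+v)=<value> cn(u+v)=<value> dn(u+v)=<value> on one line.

sn u = 0.2623055948058574, cn u = 0.9649848573597128, dn u = 0.9852267159556166
sn v = 0.8320768358344567, cn v = -0.5546603819164648, dn v = 0.8395712087954276
m = k² = 0.426257517456
D = 1 − m·sn²u·sn²v = 0.979694484344714
sn(u+v) = (sn u·cn v·dn v + sn v·cn u·dn u)/D = 0.668929810284102/0.979694484344714 = 0.6827943006451931
cn(u+v) = (cn u·cn v − sn u·sn v·dn u·dn v)/D = -0.7157752381639995/0.979694484344714 = -0.7306106644488853
dn(u+v) = (dn u·dn v − m·sn u·sn v·cn u·cn v)/D = 0.8769635518455541/0.979694484344714 = 0.8951398276291478

sn(u+v)=0.6827943 cn(u+v)=-0.7306107 dn(u+v)=0.8951398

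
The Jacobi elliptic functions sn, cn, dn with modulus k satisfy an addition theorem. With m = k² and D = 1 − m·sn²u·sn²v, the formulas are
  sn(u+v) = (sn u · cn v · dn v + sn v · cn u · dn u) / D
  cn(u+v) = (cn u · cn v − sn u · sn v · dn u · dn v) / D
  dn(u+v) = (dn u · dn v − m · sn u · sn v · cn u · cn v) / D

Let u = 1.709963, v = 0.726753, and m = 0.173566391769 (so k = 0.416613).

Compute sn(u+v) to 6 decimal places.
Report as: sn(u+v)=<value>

sn(u+v)=0.745123

sn u = 0.9983377293895751, cn u = -0.05763486858896754, dn u = 0.9094009881598594
sn v = 0.6569691575608831, cn v = 0.7539174530502286, dn v = 0.9618145738723661
m = k² = 0.173566391769
D = 1 − m·sn²u·sn²v = 0.9253361179625113
sn(u+v) = (sn u·cn v·dn v + sn v·cn u·dn u)/D = 0.6894895734729432/0.9253361179625113 = 0.7451233774286512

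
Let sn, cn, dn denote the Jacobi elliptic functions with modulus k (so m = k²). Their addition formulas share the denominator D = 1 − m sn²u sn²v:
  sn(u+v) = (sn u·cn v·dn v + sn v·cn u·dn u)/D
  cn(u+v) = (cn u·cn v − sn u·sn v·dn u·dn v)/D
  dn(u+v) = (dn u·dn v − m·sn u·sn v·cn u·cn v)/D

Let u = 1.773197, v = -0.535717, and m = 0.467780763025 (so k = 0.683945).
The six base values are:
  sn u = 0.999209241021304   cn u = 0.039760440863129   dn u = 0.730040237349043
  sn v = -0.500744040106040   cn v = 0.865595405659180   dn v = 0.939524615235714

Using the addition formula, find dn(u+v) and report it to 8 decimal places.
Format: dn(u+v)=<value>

dn(u+v)=0.78599207

m = k² = 0.467780763025
D = 1 − m·sn²u·sn²v = 0.8828919310625903
dn(u+v) = (dn u·dn v − m·sn u·sn v·cn u·cn v)/D = 0.6939460546168068/0.8828919310625903 = 0.785992067887198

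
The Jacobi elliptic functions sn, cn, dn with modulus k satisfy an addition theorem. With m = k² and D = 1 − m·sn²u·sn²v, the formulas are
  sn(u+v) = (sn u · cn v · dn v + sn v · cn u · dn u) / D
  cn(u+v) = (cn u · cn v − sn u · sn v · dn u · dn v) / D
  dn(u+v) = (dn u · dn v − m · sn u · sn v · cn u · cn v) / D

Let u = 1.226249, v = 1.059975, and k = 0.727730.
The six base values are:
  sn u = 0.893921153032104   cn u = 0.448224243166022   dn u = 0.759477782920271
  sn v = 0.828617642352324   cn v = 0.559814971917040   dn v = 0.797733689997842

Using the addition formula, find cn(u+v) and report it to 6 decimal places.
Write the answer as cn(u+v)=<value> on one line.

m = k² = 0.5295909529
D = 1 − m·sn²u·sn²v = 0.7094322989721464
cn(u+v) = (cn u·cn v − sn u·sn v·dn u·dn v)/D = -0.1978500245233111/0.7094322989721464 = -0.2788849969334129

cn(u+v)=-0.278885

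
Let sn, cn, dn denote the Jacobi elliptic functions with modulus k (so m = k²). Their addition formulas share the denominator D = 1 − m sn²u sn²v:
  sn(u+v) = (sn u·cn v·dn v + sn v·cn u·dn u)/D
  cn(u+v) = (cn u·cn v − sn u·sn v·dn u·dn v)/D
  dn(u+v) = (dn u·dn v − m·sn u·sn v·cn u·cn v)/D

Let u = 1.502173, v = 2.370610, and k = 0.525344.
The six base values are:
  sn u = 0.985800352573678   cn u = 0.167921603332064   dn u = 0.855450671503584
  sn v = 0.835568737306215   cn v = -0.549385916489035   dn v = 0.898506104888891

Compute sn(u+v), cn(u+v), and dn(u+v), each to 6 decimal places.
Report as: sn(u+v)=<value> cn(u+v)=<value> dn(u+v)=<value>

sn(u+v)=-0.451050 cn(u+v)=-0.892499 dn(u+v)=0.971520

m = k² = 0.275986318336
D = 1 − m·sn²u·sn²v = 0.8127465377543441
sn(u+v) = (sn u·cn v·dn v + sn v·cn u·dn u)/D = -0.3665889565253122/0.8127465377543441 = -0.4510495455793811
cn(u+v) = (cn u·cn v − sn u·sn v·dn u·dn v)/D = -0.7253754004550721/0.8127465377543441 = -0.8924989117263022
dn(u+v) = (dn u·dn v − m·sn u·sn v·cn u·cn v)/D = 0.7895997932338921/0.8127465377543441 = 0.9715203406656059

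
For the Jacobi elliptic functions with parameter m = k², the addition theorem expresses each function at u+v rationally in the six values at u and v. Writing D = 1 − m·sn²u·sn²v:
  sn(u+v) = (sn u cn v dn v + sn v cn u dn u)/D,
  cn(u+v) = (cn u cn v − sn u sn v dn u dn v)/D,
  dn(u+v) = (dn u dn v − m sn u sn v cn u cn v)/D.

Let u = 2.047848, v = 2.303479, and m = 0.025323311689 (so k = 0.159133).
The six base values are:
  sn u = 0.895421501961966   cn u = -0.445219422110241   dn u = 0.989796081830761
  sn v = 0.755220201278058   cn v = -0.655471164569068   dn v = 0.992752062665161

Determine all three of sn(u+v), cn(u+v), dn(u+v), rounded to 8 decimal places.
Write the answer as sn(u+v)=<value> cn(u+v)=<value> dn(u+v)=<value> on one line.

sn(u+v)=-0.92620252 cn(u+v)=-0.37702638 dn(u+v)=0.98907855

m = k² = 0.025323311689
D = 1 − m·sn²u·sn²v = 0.9884196220133905
sn(u+v) = (sn u·cn v·dn v + sn v·cn u·dn u)/D = -0.9154767431131533/0.9884196220133905 = -0.9262025183680044
cn(u+v) = (cn u·cn v − sn u·sn v·dn u·dn v)/D = -0.3726602769279645/0.9884196220133905 = -0.3770263849769222
dn(u+v) = (dn u·dn v − m·sn u·sn v·cn u·cn v)/D = 0.9776246420427647/0.9884196220133905 = 0.9890785454576097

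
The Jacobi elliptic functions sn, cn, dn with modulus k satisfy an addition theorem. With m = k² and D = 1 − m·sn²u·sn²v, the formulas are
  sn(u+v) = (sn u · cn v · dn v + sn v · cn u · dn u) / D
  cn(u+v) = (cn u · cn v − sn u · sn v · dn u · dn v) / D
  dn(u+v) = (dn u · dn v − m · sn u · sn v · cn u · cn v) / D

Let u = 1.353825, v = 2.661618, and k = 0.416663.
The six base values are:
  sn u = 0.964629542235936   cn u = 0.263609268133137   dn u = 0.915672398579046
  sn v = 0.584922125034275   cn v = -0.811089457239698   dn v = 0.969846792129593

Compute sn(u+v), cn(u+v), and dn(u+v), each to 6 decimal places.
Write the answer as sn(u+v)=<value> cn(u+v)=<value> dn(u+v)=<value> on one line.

sn(u+v)=-0.653753 cn(u+v)=-0.756708 dn(u+v)=0.962186

m = k² = 0.173608055569
D = 1 − m·sn²u·sn²v = 0.9447303024853064
sn(u+v) = (sn u·cn v·dn v + sn v·cn u·dn u)/D = -0.6176206112230927/0.9447303024853064 = -0.6537533617777637
cn(u+v) = (cn u·cn v − sn u·sn v·dn u·dn v)/D = -0.714884693518047/0.9447303024853064 = -0.756707699157523
dn(u+v) = (dn u·dn v − m·sn u·sn v·cn u·cn v)/D = 0.9090058555949907/0.9447303024853064 = 0.9621855604754762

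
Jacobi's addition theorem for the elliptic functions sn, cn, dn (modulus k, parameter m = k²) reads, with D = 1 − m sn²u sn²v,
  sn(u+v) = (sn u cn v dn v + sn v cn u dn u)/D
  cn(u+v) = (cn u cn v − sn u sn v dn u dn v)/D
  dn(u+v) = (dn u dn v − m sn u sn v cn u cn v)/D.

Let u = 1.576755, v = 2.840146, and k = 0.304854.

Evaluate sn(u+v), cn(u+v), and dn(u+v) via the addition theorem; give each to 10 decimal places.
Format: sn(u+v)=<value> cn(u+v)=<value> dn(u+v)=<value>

sn(u+v)=-0.9239468773 cn(u+v)=-0.3825208073 dn(u+v)=0.9595116623

sn u = 0.999518686950812, cn u = 0.03102248275242682, dn u = 0.9524460508270725
sn v = 0.3687868576577566, cn v = -0.929513987855437, dn v = 0.9936600832716874
m = k² = 0.092935961316
D = 1 − m·sn²u·sn²v = 0.9873725254056607
sn(u+v) = (sn u·cn v·dn v + sn v·cn u·dn u)/D = -0.9122797615316914/0.9873725254056607 = -0.9239468772506937
cn(u+v) = (cn u·cn v − sn u·sn v·dn u·dn v)/D = -0.3776905355256236/0.9873725254056607 = -0.3825208073016312
dn(u+v) = (dn u·dn v − m·sn u·sn v·cn u·cn v)/D = 0.9473954531309517/0.9873725254056607 = 0.9595116622692287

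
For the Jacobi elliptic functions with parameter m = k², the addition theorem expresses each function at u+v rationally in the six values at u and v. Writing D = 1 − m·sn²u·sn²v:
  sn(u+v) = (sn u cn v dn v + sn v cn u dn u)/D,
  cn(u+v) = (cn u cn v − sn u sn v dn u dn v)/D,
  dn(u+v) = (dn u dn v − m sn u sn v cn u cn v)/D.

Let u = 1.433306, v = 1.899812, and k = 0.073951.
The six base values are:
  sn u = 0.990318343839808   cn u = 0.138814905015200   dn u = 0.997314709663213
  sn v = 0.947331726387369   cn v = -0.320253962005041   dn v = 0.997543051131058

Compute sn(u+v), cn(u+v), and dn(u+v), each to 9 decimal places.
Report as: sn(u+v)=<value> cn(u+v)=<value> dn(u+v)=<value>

m = k² = 0.005468750401
D = 1 − m·sn²u·sn²v = 0.9951867112722
sn(u+v) = (sn u·cn v·dn v + sn v·cn u·dn u)/D = -0.1852235058085972/0.9951867112722 = -0.1861193519875443
cn(u+v) = (cn u·cn v − sn u·sn v·dn u·dn v)/D = -0.9777979562203787/0.9951867112722 = -0.9825271430427439
dn(u+v) = (dn u·dn v − m·sn u·sn v·cn u·cn v)/D = 0.9950924428348577/0.9951867112722 = 0.9999052756269004

sn(u+v)=-0.186119352 cn(u+v)=-0.982527143 dn(u+v)=0.999905276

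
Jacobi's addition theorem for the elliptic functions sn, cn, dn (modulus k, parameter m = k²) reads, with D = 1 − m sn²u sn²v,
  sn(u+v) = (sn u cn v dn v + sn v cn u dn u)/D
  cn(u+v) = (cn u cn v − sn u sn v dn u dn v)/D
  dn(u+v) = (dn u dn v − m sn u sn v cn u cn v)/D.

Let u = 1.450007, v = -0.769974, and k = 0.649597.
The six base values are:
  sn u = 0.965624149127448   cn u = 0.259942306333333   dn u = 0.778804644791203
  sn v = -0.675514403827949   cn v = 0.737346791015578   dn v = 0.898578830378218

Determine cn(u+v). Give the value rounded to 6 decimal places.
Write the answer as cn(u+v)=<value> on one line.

cn(u+v)=0.789993

m = k² = 0.421976262409
D = 1 − m·sn²u·sn²v = 0.8204549296124763
cn(u+v) = (cn u·cn v − sn u·sn v·dn u·dn v)/D = 0.6481536100622844/0.8204549296124763 = 0.7899929498484766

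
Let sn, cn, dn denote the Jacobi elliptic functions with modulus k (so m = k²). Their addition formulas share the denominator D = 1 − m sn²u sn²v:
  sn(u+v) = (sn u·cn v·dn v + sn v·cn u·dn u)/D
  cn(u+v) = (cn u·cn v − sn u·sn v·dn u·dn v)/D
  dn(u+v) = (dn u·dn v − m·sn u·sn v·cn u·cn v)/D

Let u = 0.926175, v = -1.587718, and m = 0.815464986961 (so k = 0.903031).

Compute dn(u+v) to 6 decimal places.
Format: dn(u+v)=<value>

dn(u+v)=0.848600

sn u = 0.7423009161324393, cn u = 0.6700666757188731, dn u = 0.7420714975041979
sn v = -0.9479995118310565, cn v = 0.3182717794088546, dn v = 0.5168550175112578
m = k² = 0.815464986961
D = 1 − m·sn²u·sn²v = 0.5961858440935149
dn(u+v) = (dn u·dn v − m·sn u·sn v·cn u·cn v)/D = 0.5059231322950719/0.5961858440935149 = 0.8485997064628645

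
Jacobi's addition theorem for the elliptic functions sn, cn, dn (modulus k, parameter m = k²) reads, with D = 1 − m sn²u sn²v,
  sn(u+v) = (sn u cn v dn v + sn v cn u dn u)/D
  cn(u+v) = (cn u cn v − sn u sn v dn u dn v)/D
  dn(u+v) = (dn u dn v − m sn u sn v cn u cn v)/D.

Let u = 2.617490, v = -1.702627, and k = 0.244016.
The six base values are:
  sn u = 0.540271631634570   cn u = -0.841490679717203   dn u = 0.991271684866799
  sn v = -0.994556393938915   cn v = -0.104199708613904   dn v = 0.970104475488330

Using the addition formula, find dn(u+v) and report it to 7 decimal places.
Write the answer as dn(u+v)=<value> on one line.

m = k² = 0.059543808256
D = 1 − m·sn²u·sn²v = 0.9828082627974301
dn(u+v) = (dn u·dn v − m·sn u·sn v·cn u·cn v)/D = 0.9644424927954909/0.9828082627974301 = 0.9813129674452842

dn(u+v)=0.9813130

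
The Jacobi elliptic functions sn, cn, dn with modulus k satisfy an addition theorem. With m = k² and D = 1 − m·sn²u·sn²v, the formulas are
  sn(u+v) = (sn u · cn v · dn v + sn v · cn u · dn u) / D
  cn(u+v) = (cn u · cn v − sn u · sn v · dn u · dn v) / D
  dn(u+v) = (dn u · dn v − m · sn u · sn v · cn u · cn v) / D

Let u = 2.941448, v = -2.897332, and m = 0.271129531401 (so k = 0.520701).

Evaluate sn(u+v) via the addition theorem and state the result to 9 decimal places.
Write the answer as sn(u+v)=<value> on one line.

sn u = 0.4343180766806823, cn u = -0.9007595729540669, dn u = 0.9740925224272414
sn v = -0.4725206213067306, cn v = -0.8813196142375939, dn v = 0.9692591778787126
m = k² = 0.271129531401
D = 1 − m·sn²u·sn²v = 0.9885808397664758
sn(u+v) = (sn u·cn v·dn v + sn v·cn u·dn u)/D = 0.04359425698016307/0.9885808397664758 = 0.04409781701864764

sn(u+v)=0.044097817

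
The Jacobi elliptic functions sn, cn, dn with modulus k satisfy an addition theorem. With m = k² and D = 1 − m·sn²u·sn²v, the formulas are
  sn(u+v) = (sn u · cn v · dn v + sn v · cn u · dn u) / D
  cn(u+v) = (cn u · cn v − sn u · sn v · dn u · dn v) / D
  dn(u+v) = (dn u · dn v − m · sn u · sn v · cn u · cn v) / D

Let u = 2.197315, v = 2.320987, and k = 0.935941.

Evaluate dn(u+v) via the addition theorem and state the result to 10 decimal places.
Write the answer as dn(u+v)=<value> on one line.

dn(u+v)=0.9226511780

sn u = 0.9950317460591921, cn u = 0.09955814549495959, dn u = 0.3642760758880489
sn v = 0.9984747761472145, cn v = 0.05520979440072101, dn v = 0.3559277382205537
m = k² = 0.875985555481
D = 1 − m·sn²u·sn²v = 0.1353407041157909
dn(u+v) = (dn u·dn v − m·sn u·sn v·cn u·cn v)/D = 0.1248722600861555/0.1353407041157909 = 0.9226511780175233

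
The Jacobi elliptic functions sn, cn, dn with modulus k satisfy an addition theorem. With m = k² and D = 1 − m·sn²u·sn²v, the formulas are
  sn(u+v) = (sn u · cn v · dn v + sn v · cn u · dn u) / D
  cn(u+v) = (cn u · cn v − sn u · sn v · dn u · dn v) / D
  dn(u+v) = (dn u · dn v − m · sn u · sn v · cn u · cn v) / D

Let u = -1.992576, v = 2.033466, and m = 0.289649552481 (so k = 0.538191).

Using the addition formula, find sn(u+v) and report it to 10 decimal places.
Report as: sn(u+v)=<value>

sn(u+v)=0.0408753098

sn u = -0.9711300486737257, cn u = -0.2385506834259069, dn u = 0.8525452299353715
sn v = 0.9622097440969875, cn v = -0.2723093982307806, dn v = 0.8554698471701124
m = k² = 0.289649552481
D = 1 − m·sn²u·sn²v = 0.7470893326527626
sn(u+v) = (sn u·cn v·dn v + sn v·cn u·dn u)/D = 0.03053750793454064/0.7470893326527626 = 0.04087530981885145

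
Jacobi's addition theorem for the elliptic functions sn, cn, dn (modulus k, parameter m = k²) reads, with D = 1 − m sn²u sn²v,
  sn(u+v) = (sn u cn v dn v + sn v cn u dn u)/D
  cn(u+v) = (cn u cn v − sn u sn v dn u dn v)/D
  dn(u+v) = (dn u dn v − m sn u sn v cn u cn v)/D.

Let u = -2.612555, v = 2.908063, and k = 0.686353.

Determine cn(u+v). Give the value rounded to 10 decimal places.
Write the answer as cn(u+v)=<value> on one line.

sn u = -0.8282710391102811, cn u = -0.5603276592951442, dn u = 0.8226927205784727
sn v = 0.6615828674990884, cn v = -0.7498720620423751, dn v = 0.8909612288646972
m = k² = 0.471080440609
D = 1 − m·sn²u·sn²v = 0.8585481846573716
cn(u+v) = (cn u·cn v − sn u·sn v·dn u·dn v)/D = 0.8218290656050626/0.8585481846573716 = 0.9572311493885893

cn(u+v)=0.9572311494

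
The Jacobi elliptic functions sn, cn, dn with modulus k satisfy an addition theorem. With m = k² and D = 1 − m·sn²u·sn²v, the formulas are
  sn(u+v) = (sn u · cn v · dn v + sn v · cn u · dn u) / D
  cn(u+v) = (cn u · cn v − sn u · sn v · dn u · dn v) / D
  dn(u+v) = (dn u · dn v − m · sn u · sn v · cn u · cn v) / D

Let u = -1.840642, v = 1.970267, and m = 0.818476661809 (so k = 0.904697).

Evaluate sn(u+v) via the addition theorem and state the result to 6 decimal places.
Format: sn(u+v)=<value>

sn u = -0.9796696820761058, cn u = 0.2006173323043197, dn u = 0.4631034716104019
sn v = 0.9897668117064821, cn v = 0.1426942831524278, dn v = 0.4451840972265917
m = k² = 0.818476661809
D = 1 − m·sn²u·sn²v = 0.2304596243385035
sn(u+v) = (sn u·cn v·dn v + sn v·cn u·dn u)/D = 0.02972211490576151/0.2304596243385035 = 0.1289688594740791

sn(u+v)=0.128969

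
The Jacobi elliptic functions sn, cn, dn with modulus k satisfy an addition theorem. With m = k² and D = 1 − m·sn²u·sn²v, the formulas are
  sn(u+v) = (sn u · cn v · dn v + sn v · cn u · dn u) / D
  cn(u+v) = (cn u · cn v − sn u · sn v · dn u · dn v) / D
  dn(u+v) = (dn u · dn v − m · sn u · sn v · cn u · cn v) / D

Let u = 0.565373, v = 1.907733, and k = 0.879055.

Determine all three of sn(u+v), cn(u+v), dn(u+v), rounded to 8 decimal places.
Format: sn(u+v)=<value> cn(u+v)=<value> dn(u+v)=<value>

sn(u+v)=0.99133276 cn(u+v)=-0.13137487 dn(u+v)=0.49050919

sn u = 0.517341919219648, cn u = 0.8557787907036089, dn u = 0.8906078976119084
sn v = 0.9901391472738936, cn v = 0.1400873621556447, dn v = 0.4923686361909215
m = k² = 0.772737693025
D = 1 − m·sn²u·sn²v = 0.7972411123404205
sn(u+v) = (sn u·cn v·dn v + sn v·cn u·dn u)/D = 0.7903312331398604/0.7972411123404205 = 0.991332761076163
cn(u+v) = (cn u·cn v − sn u·sn v·dn u·dn v)/D = -0.1047374485531248/0.7972411123404205 = -0.1313748713305218
dn(u+v) = (dn u·dn v − m·sn u·sn v·cn u·cn v)/D = 0.391054089868086/0.7972411123404205 = 0.490509187013811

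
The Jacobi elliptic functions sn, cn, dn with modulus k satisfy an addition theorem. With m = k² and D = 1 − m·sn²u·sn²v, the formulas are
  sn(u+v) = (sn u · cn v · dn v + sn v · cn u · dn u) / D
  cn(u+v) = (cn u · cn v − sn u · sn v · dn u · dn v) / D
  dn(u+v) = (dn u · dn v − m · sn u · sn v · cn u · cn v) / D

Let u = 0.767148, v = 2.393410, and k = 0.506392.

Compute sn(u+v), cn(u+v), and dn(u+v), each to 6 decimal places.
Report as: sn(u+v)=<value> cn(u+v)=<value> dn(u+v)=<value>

sn u = 0.6816904238878002, cn u = 0.7316407355934135, dn u = 0.9385281992249702
sn v = 0.8143416438150518, cn v = -0.5803858088794034, dn v = 0.9110136976736543
m = k² = 0.256432857664
D = 1 − m·sn²u·sn²v = 0.9209755744975204
sn(u+v) = (sn u·cn v·dn v + sn v·cn u·dn u)/D = 0.1987436805320408/0.9209755744975204 = 0.2157969071443337
cn(u+v) = (cn u·cn v − sn u·sn v·dn u·dn v)/D = -0.8992757965549923/0.9209755744975204 = -0.9764382698701131
dn(u+v) = (dn u·dn v − m·sn u·sn v·cn u·cn v)/D = 0.9154600780007405/0.9209755744975204 = 0.9940112456296258

sn(u+v)=0.215797 cn(u+v)=-0.976438 dn(u+v)=0.994011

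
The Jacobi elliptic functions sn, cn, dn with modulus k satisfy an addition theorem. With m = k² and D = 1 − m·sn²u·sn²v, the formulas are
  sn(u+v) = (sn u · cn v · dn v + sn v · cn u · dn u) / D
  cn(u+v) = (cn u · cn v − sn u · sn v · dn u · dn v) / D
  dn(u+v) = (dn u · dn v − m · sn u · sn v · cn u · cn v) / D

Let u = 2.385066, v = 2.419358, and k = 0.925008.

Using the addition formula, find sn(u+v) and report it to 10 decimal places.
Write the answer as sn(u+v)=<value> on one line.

sn(u+v)=0.0090386746

sn u = 0.9999661149090494, cn u = 0.008232194950431065, dn u = 0.3800239279551318
sn v = 0.9999884918451967, cn v = -0.004797517813299607, dn v = 0.3799735431490343
m = k² = 0.855639800064
D = 1 − m·sn²u·sn²v = 0.1444378780410649
sn(u+v) = (sn u·cn v·dn v + sn v·cn u·dn u)/D = 0.001305526986589705/0.1444378780410649 = 0.009038674648893225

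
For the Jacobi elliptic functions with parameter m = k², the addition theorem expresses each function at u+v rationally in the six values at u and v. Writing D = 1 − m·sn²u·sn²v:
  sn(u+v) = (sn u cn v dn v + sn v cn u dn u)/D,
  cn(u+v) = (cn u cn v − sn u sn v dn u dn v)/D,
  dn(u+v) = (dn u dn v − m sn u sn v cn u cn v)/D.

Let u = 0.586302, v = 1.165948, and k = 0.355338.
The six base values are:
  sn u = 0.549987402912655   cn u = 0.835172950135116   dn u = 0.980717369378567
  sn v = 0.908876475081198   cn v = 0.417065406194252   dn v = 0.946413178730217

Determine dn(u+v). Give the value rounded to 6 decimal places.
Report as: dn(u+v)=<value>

m = k² = 0.126265094244
D = 1 − m·sn²u·sn²v = 0.9684500615007672
dn(u+v) = (dn u·dn v − m·sn u·sn v·cn u·cn v)/D = 0.9061790945596044/0.9684500615007672 = 0.9357003841326996

dn(u+v)=0.935700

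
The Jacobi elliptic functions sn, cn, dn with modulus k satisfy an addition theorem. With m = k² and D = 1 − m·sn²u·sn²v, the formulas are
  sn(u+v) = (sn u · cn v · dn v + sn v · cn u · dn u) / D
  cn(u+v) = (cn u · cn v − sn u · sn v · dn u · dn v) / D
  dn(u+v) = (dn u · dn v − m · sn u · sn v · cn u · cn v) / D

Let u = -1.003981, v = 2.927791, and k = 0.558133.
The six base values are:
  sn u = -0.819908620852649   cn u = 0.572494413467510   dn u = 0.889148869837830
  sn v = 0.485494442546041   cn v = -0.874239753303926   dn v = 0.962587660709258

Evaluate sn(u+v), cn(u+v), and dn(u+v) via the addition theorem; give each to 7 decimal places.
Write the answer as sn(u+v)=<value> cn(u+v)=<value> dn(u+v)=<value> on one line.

sn(u+v)=0.9857698 cn(u+v)=-0.1681008 dn(u+v)=0.8350391

m = k² = 0.311512445689
D = 1 − m·sn²u·sn²v = 0.950640036048228
sn(u+v) = (sn u·cn v·dn v + sn v·cn u·dn u)/D = 0.9371122450979743/0.950640036048228 = 0.9857698072485058
cn(u+v) = (cn u·cn v − sn u·sn v·dn u·dn v)/D = -0.1598033736352596/0.950640036048228 = -0.1681008242610481
dn(u+v) = (dn u·dn v − m·sn u·sn v·cn u·cn v)/D = 0.7938215655786962/0.950640036048228 = 0.8350390636592376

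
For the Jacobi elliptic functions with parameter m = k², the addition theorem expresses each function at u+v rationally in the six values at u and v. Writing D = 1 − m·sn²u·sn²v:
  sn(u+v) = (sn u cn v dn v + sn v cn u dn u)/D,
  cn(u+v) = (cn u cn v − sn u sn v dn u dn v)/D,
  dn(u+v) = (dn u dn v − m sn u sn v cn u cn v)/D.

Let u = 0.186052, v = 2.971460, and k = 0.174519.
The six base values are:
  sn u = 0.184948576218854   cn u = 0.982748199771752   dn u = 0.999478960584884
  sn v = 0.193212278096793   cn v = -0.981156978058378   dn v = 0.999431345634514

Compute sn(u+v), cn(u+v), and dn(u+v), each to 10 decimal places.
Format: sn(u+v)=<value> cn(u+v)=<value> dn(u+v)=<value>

sn(u+v)=0.0084200154 cn(u+v)=-0.9999645510 dn(u+v)=0.9999989204

m = k² = 0.030456881361
D = 1 − m·sn²u·sn²v = 0.9999611083061304
sn(u+v) = (sn u·cn v·dn v + sn v·cn u·dn u)/D = 0.008419687942038602/0.9999611083061304 = 0.008420015410700333
cn(u+v) = (cn u·cn v − sn u·sn v·dn u·dn v)/D = -0.9999256607267279/0.9999611083061304 = -0.9999645510419275
dn(u+v) = (dn u·dn v − m·sn u·sn v·cn u·cn v)/D = 0.9999600287019629/0.9999611083061304 = 0.9999989203538433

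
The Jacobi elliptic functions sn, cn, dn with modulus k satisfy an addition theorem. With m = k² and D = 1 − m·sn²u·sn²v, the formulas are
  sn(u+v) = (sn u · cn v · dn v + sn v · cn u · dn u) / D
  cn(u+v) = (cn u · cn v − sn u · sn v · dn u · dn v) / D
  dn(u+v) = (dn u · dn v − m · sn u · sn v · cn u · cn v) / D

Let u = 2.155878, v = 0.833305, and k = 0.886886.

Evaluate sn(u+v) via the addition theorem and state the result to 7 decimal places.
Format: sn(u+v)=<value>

sn u = 0.9994484410370423, cn u = 0.03320863906615032, dn u = 0.4629261924199373
sn v = 0.6948309149392838, cn v = 0.7191731360699159, dn v = 0.7875616962845419
m = k² = 0.786566776996
D = 1 − m·sn²u·sn²v = 0.6206722151827974
sn(u+v) = (sn u·cn v·dn v + sn v·cn u·dn u)/D = 0.5767625547840661/0.6206722151827974 = 0.9292546704611239

sn(u+v)=0.9292547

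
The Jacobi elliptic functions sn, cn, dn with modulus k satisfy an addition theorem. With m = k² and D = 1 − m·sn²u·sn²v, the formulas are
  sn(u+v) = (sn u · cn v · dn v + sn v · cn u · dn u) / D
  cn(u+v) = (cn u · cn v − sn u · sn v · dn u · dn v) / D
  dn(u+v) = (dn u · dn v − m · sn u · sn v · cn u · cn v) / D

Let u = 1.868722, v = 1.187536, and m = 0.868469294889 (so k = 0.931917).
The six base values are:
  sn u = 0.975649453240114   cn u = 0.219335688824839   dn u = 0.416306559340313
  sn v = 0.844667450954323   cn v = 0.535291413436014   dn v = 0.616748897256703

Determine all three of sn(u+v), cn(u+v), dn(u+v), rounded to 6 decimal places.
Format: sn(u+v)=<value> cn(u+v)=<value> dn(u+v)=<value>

m = k² = 0.868469294889
D = 1 − m·sn²u·sn²v = 0.4101880090731322
sn(u+v) = (sn u·cn v·dn v + sn v·cn u·dn u)/D = 0.399228623253412/0.4101880090731322 = 0.9732820424358962
cn(u+v) = (cn u·cn v − sn u·sn v·dn u·dn v)/D = -0.09418444225329989/0.4101880090731322 = -0.2296128608589039
dn(u+v) = (dn u·dn v − m·sn u·sn v·cn u·cn v)/D = 0.1727267566478675/0.4101880090731322 = 0.4210916770535634

sn(u+v)=0.973282 cn(u+v)=-0.229613 dn(u+v)=0.421092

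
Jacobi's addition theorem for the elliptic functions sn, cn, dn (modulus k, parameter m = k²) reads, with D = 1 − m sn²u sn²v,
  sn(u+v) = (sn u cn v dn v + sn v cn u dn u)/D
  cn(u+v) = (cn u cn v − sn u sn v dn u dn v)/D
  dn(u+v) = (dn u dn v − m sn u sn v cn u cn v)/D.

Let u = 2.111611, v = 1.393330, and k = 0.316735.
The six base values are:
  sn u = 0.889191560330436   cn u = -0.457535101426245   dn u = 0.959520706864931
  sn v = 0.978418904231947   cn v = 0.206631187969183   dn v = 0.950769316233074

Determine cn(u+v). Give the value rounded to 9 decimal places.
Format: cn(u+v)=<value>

cn(u+v)=-0.961217192

m = k² = 0.100321060225
D = 1 − m·sn²u·sn²v = 0.9240666697045823
cn(u+v) = (cn u·cn v − sn u·sn v·dn u·dn v)/D = -0.8882287692969397/0.9240666697045823 = -0.9612171918081411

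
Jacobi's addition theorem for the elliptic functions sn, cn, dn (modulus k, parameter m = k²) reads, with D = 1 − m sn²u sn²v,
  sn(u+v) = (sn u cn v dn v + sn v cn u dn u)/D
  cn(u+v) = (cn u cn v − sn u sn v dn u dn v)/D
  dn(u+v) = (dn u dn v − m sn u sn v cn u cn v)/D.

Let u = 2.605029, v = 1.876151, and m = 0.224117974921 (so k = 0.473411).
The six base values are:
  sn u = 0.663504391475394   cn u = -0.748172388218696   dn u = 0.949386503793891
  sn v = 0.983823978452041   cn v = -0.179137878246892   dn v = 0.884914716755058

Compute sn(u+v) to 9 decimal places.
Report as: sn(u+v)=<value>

sn(u+v)=-0.888882146

m = k² = 0.224117974921
D = 1 − m·sn²u·sn²v = 0.9045009394210643
sn(u+v) = (sn u·cn v·dn v + sn v·cn u·dn u)/D = -0.8039947364669402/0.9045009394210643 = -0.8888821464149566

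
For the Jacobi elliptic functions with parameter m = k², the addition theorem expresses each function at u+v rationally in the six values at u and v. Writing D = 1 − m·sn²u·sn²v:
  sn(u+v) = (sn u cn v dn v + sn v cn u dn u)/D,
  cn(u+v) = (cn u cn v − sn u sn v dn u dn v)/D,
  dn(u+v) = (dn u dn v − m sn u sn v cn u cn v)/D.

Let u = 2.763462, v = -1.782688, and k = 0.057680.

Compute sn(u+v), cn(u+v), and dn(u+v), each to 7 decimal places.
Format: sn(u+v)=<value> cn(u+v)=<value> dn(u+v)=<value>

sn u = 0.3715879256975945, cn u = -0.9283977668412171, dn u = 0.9997702827648956
sn v = -0.9779814302527525, cn v = -0.2086919310389854, dn v = 0.9984076899789193
m = k² = 0.0033269824
D = 1 − m·sn²u·sn²v = 0.9995606254395645
sn(u+v) = (sn u·cn v·dn v + sn v·cn u·dn u)/D = 0.8303232805087441/0.9995606254395645 = 0.83068826379951
cn(u+v) = (cn u·cn v − sn u·sn v·dn u·dn v)/D = 0.5564932108968903/0.9995606254395645 = 0.5567378273350534
dn(u+v) = (dn u·dn v − m·sn u·sn v·cn u·cn v)/D = 0.9984125900625729/0.9995606254395645 = 0.9988514599837436

sn(u+v)=0.8306883 cn(u+v)=0.5567378 dn(u+v)=0.9988515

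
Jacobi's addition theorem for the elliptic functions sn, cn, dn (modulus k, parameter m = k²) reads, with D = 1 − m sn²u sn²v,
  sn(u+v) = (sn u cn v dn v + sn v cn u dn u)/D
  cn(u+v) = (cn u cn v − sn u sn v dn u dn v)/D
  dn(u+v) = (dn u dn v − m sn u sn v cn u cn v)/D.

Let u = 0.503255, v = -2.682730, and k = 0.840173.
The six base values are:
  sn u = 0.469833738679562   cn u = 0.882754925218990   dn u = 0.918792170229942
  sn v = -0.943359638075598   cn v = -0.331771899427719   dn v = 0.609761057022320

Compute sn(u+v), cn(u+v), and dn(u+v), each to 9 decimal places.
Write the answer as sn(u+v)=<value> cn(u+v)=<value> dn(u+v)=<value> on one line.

sn(u+v)=-0.998660854 cn(u+v)=-0.051734890 dn(u+v)=0.544057576

m = k² = 0.705890669929
D = 1 − m·sn²u·sn²v = 0.8613306678965115
sn(u+v) = (sn u·cn v·dn v + sn v·cn u·dn u)/D = -0.8601772202913791/0.8613306678965115 = -0.9986608538995258
cn(u+v) = (cn u·cn v − sn u·sn v·dn u·dn v)/D = -0.04456084773483191/0.8613306678965115 = -0.05173489043836748
dn(u+v) = (dn u·dn v − m·sn u·sn v·cn u·cn v)/D = 0.4686134750423596/0.8613306678965115 = 0.5440575756889958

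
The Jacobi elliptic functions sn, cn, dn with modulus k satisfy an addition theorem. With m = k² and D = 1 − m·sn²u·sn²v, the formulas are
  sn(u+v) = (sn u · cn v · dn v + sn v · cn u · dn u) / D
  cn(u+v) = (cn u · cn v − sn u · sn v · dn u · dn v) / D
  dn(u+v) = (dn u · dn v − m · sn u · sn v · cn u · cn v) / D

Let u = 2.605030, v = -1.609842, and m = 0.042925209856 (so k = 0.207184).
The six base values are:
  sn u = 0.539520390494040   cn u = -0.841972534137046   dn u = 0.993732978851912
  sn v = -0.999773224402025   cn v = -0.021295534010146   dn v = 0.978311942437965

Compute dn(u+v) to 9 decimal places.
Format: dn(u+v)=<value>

dn(u+v)=0.984896465

m = k² = 0.042925209856
D = 1 − m·sn²u·sn²v = 0.9875108996317232
dn(u+v) = (dn u·dn v − m·sn u·sn v·cn u·cn v)/D = 0.9725959938726695/0.9875108996317232 = 0.9848964646723231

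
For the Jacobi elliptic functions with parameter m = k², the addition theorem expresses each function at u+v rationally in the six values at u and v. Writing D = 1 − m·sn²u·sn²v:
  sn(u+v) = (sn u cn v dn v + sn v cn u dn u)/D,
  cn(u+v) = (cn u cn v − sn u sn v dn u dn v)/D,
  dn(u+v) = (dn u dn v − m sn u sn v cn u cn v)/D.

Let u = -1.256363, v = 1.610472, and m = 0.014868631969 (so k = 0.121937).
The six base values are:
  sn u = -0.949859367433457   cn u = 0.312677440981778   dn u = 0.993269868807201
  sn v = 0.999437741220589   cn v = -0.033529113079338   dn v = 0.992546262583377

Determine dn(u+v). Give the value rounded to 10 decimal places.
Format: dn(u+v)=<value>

dn(u+v)=0.9991062256

m = k² = 0.014868631969
D = 1 − m·sn²u·sn²v = 0.9866001134060869
dn(u+v) = (dn u·dn v − m·sn u·sn v·cn u·cn v)/D = 0.9857183154560468/0.9866001134060869 = 0.9991062255740111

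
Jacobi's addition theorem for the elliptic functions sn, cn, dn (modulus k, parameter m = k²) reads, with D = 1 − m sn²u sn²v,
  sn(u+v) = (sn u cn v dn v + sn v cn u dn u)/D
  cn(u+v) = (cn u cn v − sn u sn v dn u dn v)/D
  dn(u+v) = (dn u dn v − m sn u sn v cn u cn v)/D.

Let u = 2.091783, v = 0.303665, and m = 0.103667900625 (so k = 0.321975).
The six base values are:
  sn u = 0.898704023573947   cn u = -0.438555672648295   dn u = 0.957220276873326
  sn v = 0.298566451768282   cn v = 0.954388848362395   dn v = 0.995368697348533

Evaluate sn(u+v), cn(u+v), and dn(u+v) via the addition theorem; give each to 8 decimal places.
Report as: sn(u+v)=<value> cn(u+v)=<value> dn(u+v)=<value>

sn(u+v)=0.73388179 cn(u+v)=-0.67927720 dn(u+v)=0.97168219

m = k² = 0.103667900625
D = 1 − m·sn²u·sn²v = 0.9925362052220117
sn(u+v) = (sn u·cn v·dn v + sn v·cn u·dn u)/D = 0.7284042499076048/0.9925362052220117 = 0.7338817930018728
cn(u+v) = (cn u·cn v − sn u·sn v·dn u·dn v)/D = -0.6742072139876961/0.9925362052220117 = -0.6792771996028987
dn(u+v) = (dn u·dn v − m·sn u·sn v·cn u·cn v)/D = 0.9644297566034163/0.9925362052220117 = 0.971682193082006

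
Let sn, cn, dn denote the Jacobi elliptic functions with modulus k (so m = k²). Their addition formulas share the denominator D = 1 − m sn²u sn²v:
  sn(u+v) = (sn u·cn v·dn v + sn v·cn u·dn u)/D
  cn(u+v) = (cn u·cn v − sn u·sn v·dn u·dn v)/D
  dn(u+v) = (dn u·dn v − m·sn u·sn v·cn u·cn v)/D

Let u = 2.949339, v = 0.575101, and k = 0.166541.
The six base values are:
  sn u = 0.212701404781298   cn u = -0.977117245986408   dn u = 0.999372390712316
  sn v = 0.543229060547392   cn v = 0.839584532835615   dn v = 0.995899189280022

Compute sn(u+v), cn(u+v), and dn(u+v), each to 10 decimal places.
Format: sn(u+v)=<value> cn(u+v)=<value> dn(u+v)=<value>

sn(u+v)=-0.3527474870 cn(u+v)=-0.9357185530 dn(u+v)=0.9982729083

m = k² = 0.027735904681
D = 1 − m·sn²u·sn²v = 0.999629703981633
sn(u+v) = (sn u·cn v·dn v + sn v·cn u·dn u)/D = -0.3526168660551353/0.999629703981633 = -0.352747487045077
cn(u+v) = (cn u·cn v − sn u·sn v·dn u·dn v)/D = -0.9353720601214589/0.999629703981633 = -0.935718552975938
dn(u+v) = (dn u·dn v − m·sn u·sn v·cn u·cn v)/D = 0.9979032518338719/0.999629703981633 = 0.9982729083170653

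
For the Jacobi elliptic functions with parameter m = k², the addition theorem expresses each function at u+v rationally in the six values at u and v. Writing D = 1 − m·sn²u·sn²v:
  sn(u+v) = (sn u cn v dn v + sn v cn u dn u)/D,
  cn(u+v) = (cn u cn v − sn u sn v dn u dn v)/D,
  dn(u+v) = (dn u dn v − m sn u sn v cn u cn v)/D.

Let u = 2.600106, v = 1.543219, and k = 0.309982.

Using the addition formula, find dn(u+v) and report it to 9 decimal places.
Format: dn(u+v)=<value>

sn u = 0.5792242459988741, cn u = -0.8151682481837941, dn u = 0.9837490148406823
sn v = 0.9979413180168779, cn v = 0.06413365571006108, dn v = 0.9509502537797248
m = k² = 0.096088840324
D = 1 − m·sn²u·sn²v = 0.9678947226385334
dn(u+v) = (dn u·dn v − m·sn u·sn v·cn u·cn v)/D = 0.9384001167422696/0.9678947226385334 = 0.9695270516447699

dn(u+v)=0.969527052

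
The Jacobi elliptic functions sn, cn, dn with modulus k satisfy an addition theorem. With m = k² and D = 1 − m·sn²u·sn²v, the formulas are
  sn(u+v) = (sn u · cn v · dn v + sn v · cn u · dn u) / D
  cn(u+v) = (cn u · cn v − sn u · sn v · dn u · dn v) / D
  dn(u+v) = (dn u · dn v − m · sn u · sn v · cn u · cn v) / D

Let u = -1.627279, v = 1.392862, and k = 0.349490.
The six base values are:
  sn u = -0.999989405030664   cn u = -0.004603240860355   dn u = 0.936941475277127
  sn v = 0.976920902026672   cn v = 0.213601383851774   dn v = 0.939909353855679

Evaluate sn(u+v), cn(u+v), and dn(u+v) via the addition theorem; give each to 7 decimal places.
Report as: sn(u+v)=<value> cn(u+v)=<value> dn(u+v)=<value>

m = k² = 0.1221432601
D = 1 − m·sn²u·sn²v = 0.883432063572079
sn(u+v) = (sn u·cn v·dn v + sn v·cn u·dn u)/D = -0.2049772394581187/0.883432063572079 = -0.2320237717310275
cn(u+v) = (cn u·cn v − sn u·sn v·dn u·dn v)/D = 0.8593233048459415/0.883432063572079 = 0.9727101157856374
dn(u+v) = (dn u·dn v − m·sn u·sn v·cn u·cn v)/D = 0.8805227312213051/0.883432063572079 = 0.9967067842896597

sn(u+v)=-0.2320238 cn(u+v)=0.9727101 dn(u+v)=0.9967068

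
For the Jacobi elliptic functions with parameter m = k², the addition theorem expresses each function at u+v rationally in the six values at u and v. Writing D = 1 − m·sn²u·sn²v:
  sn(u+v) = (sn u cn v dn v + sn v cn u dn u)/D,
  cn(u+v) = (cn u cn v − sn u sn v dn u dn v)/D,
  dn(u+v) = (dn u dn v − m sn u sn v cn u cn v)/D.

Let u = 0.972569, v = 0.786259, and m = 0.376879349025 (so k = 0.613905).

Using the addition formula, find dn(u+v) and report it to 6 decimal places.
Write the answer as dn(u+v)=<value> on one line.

sn u = 0.7986485056520106, cn u = 0.60179777701468, dn u = 0.8715569337318502
sn v = 0.6885246480105438, cn v = 0.7252129405091699, dn v = 0.906274926593496
m = k² = 0.376879349025
D = 1 − m·sn²u·sn²v = 0.8860399341246471
dn(u+v) = (dn u·dn v − m·sn u·sn v·cn u·cn v)/D = 0.6994233056969935/0.8860399341246471 = 0.7893812442979567

dn(u+v)=0.789381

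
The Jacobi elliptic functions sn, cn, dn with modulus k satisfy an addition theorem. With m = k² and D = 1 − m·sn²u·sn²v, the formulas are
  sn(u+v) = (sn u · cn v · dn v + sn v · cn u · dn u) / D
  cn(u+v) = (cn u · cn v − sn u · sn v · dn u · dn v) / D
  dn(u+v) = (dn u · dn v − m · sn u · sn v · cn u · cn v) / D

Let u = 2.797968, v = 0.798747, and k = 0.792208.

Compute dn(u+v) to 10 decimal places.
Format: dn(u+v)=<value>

sn u = 0.8615152192223163, cn u = -0.5077317471345714, dn u = 0.730886294440888
sn v = 0.6833430316558232, cn v = 0.730097459992451, dn v = 0.8407974644704102
m = k² = 0.627593515264
D = 1 − m·sn²u·sn²v = 0.7824886641800461
dn(u+v) = (dn u·dn v − m·sn u·sn v·cn u·cn v)/D = 0.7514878418605567/0.7824886641800461 = 0.9603817617575656

dn(u+v)=0.9603817618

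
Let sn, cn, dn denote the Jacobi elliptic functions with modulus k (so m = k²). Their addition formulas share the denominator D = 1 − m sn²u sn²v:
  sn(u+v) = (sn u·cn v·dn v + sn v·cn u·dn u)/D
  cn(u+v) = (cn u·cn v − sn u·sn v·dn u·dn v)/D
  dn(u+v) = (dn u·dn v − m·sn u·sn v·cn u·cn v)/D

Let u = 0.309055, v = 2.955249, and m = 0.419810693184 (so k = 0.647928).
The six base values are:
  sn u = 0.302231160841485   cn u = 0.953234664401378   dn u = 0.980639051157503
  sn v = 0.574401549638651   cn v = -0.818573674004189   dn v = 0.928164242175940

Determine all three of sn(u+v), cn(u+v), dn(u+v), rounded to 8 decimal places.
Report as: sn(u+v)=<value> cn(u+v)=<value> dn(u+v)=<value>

sn(u+v)=0.31125014 cn(u+v)=-0.95032802 dn(u+v)=0.97945400

m = k² = 0.419810693184
D = 1 − m·sn²u·sn²v = 0.9873478835431111
sn(u+v) = (sn u·cn v·dn v + sn v·cn u·dn u)/D = 0.3073121697370333/0.9873478835431111 = 0.3112501427908464
cn(u+v) = (cn u·cn v − sn u·sn v·dn u·dn v)/D = -0.9383043607852293/0.9873478835431111 = -0.9503280215865876
dn(u+v) = (dn u·dn v − m·sn u·sn v·cn u·cn v)/D = 0.9670618378147824/0.9873478835431111 = 0.9794540039367564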